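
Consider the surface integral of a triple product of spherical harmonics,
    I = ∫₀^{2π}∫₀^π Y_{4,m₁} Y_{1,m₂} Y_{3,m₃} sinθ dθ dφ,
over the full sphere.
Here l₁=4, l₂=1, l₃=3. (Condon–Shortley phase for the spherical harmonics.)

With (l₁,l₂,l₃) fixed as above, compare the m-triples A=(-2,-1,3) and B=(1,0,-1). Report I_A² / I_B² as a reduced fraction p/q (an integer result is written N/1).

1/15

l's match ⇒ only the (l;m) 3-j factors differ between A and B.
A: triangle coeff Δ(4,1,3) = 1/252; Σ_t [0,0]: t=0:+1/1440 = 1/1440; (3j)²=1/252 [(4 1 3; -2 -1 3)], sign=+1
B: triangle coeff Δ(4,1,3) = 1/252; Σ_t [1,1]: t=1:−1/48 = -1/48; (3j)²=5/84 [(4 1 3; 1 0 -1)], sign=-1
I_A²/I_B² = (1/252)/(5/84) = 1/15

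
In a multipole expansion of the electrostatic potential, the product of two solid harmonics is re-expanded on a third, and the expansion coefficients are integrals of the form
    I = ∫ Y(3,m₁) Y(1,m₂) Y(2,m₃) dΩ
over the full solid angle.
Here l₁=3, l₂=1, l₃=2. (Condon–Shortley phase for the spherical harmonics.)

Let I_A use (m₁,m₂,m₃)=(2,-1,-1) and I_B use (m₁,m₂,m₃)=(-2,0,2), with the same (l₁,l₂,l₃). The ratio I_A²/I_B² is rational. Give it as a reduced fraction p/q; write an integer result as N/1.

2/1

Same 3,1,2: normalisation and zero-m 3j drop out of the ratio.
A: Δ: 2! 4! 0! / 7! → 1/105; sum: t=0:+1/12 = 1/12; 3j²(3 1 2; 2 -1 -1) = Δ·Π!·Σ² = 2/21  (sign -1)
B: Δ: 2! 4! 0! / 7! → 1/105; sum: t=1:−1/24 = -1/24; 3j²(3 1 2; -2 0 2) = Δ·Π!·Σ² = 1/21  (sign -1)
I_A²/I_B² = (2/21)/(1/21) = 2/1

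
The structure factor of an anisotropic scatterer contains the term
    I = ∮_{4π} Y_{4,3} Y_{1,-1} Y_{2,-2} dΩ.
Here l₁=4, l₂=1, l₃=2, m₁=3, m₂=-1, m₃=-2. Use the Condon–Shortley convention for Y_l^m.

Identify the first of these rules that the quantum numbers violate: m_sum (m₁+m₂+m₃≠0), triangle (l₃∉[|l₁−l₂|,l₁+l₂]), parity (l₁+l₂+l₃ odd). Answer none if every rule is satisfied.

Σmᵢ = 0  ✓
l₃∈[|l₁−l₂|,l₁+l₂]=[3,5], have l₃=2  ✗
Σlᵢ = 7 ⇒ odd

triangle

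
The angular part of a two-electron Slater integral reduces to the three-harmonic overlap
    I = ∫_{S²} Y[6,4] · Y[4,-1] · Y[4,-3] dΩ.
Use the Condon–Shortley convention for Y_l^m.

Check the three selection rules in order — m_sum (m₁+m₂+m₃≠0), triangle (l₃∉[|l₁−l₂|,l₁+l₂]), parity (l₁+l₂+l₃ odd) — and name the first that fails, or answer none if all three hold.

Σmᵢ = 0  ✓
l₃∈[|l₁−l₂|,l₁+l₂]=[2,10], have l₃=4  ✓
Σlᵢ = 14 ⇒ even  ✓

none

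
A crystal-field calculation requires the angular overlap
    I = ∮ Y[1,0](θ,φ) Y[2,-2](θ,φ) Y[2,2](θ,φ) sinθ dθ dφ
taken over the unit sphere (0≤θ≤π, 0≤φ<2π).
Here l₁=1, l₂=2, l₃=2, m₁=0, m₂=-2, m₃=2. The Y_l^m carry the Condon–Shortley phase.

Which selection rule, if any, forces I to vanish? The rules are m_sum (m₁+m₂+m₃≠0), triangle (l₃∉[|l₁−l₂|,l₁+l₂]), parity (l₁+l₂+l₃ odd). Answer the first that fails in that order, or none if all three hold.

parity

m₁+m₂+m₃ = 0 − 2 + 2 = 0  ✓
triangle: |1−2|=1 ≤ l₃=2 ≤ 1+2=3  ✓
parity: l₁+l₂+l₃ = 5 is odd  ✗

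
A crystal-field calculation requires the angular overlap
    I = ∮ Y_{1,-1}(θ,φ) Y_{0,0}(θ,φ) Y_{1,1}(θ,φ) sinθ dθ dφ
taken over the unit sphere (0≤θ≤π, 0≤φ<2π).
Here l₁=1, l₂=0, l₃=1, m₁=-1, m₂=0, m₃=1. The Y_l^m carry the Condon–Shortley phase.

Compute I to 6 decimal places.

-0.282095

Rules hold: Σm=0, L=2 even, 1≤1≤1.
N = 3·1·3 = 9
Δ = 0!·2!·0!/3! = 1/3
Racah Σ t=0..0: t=0:+1/1 = 1/1
⇒ 3j(1 0 1; 0 0 0)² = 1/3, sgn -1
Racah Σ t=0..0: t=0:+1/2 = 1/2
⇒ 3j(1 0 1; -1 0 1)² = 1/3, sgn +1
4πI² = N·(3j₀)²·(3jₘ)² = 1/1
I = -1·√(1/4π) = -0.28209479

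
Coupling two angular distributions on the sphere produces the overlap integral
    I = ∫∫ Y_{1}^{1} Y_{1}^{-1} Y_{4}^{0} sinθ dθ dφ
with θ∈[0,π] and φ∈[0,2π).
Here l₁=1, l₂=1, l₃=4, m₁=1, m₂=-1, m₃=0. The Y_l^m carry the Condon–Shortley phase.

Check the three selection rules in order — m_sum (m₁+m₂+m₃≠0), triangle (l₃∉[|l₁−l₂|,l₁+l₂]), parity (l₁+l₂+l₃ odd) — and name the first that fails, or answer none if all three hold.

Σmᵢ = 0  ✓
l₃∈[|l₁−l₂|,l₁+l₂]=[0,2], have l₃=4  ✗
Σlᵢ = 6 ⇒ even

triangle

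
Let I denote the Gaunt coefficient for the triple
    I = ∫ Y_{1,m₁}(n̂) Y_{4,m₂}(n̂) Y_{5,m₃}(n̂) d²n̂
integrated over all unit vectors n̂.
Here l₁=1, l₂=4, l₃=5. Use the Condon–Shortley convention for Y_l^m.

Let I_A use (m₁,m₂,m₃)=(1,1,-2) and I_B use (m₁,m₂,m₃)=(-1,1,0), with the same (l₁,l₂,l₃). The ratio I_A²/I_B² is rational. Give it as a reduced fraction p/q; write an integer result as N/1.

Shared (l₁,l₂,l₃)=(1,4,5): N and (l;000)² cancel in I_A²/I_B².
A: Δ = 0!·2!·8!/11! = 1/495; Racah Σ t=0..0: t=0:+1/1440 = 1/1440; ⇒ 3j(1 4 5; 1 1 -2)² = 7/165, sgn -1
B: Δ = 0!·2!·8!/11! = 1/495; Racah Σ t=0..0: t=0:+1/1440 = 1/1440; ⇒ 3j(1 4 5; -1 1 0)² = 2/99, sgn -1
I_A²/I_B² = (7/165)/(2/99) = 21/10

21/10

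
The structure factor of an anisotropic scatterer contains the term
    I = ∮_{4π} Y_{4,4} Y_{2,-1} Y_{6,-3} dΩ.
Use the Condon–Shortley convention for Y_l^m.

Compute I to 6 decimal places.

Checks pass: Σm=0; 12 even; l₃=6∈[2,6].
(2·4+1)(2·2+1)(2·6+1) = 585
Δ: 0! 8! 4! / 13! → 1/6435
sum: t=0:+1/2304 = 1/2304
3j²(4 2 6; 0 0 0) = Δ·Π!·Σ² = 5/143  (sign +1)
sum: t=0:+1/241920 = 1/241920
3j²(4 2 6; 4 -1 -3) = Δ·Π!·Σ² = 1/715  (sign -1)
combine: 4πI² = 585·5/143·1/715 = 45/1573
take √, sign -1: I = -0.04771303

-0.047713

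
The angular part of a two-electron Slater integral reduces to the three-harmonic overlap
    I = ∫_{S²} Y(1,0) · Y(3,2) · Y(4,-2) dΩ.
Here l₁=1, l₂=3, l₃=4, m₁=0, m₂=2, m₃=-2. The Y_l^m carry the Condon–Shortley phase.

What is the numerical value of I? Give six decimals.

Rules hold: Σm=0, L=8 even, 2≤4≤4.
N = 3·7·9 = 189
Δ = 0!·2!·6!/9! = 1/252
Racah Σ t=0..0: t=0:+1/36 = 1/36
⇒ 3j(1 3 4; 0 0 0)² = 4/63, sgn +1
Racah Σ t=0..0: t=0:+1/120 = 1/120
⇒ 3j(1 3 4; 0 2 -2)² = 1/21, sgn +1
4πI² = N·(3j₀)²·(3jₘ)² = 4/7
I = +1·√(0.571429/4π) = 0.21324362

0.213244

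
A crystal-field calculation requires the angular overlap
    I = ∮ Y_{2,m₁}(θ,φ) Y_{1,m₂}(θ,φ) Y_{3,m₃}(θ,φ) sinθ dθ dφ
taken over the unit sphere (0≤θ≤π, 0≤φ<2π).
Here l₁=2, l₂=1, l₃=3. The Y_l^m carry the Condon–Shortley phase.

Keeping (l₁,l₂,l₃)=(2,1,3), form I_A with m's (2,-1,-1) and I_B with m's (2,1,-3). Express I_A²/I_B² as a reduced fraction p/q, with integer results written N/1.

Same 2,1,3: normalisation and zero-m 3j drop out of the ratio.
A: Δ: 0! 4! 2! / 7! → 1/105; sum: t=0:+1/48 = 1/48; 3j²(2 1 3; 2 -1 -1) = Δ·Π!·Σ² = 1/105  (sign +1)
B: Δ: 0! 4! 2! / 7! → 1/105; sum: t=0:+1/48 = 1/48; 3j²(2 1 3; 2 1 -3) = Δ·Π!·Σ² = 1/7  (sign +1)
I_A²/I_B² = (1/105)/(1/7) = 1/15

1/15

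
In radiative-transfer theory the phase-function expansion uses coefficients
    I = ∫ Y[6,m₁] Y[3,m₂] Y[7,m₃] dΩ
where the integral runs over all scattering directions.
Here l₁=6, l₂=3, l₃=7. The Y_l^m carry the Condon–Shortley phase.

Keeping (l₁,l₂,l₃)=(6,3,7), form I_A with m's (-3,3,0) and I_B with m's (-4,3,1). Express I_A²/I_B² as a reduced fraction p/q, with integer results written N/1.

28/15

Shared (l₁,l₂,l₃)=(6,3,7): N and (l;000)² cancel in I_A²/I_B².
A: Δ = 2!·10!·4!/17! = 1/2042040; Racah Σ t=2..2: t=2:+1/1451520 = 1/1451520; ⇒ 3j(6 3 7; -3 3 0)² = 45/4862, sgn -1
B: Δ = 2!·10!·4!/17! = 1/2042040; Racah Σ t=2..2: t=2:+1/3870720 = 1/3870720; ⇒ 3j(6 3 7; -4 3 1)² = 675/136136, sgn +1
I_A²/I_B² = (45/4862)/(675/136136) = 28/15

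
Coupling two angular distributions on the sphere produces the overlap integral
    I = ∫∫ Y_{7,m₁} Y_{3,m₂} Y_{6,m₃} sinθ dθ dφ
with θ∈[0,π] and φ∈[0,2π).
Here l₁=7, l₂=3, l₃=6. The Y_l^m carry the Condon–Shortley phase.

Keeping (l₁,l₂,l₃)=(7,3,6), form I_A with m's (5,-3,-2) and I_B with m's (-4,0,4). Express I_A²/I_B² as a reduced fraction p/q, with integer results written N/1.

675/128

Shared (l₁,l₂,l₃)=(7,3,6): N and (l;000)² cancel in I_A²/I_B².
A: Δ = 4!·10!·2!/17! = 1/2042040; Racah Σ t=0..0: t=0:+1/3870720 = 1/3870720; ⇒ 3j(7 3 6; 5 -3 -2)² = 135/6188, sgn +1
B: Δ = 4!·10!·2!/17! = 1/2042040; Racah Σ t=1..3: t=1:−1/43545600 t=2:+1/1451520 t=3:−1/967680 = -1/2721600; ⇒ 3j(7 3 6; -4 0 4)² = 32/7735, sgn -1
I_A²/I_B² = (135/6188)/(32/7735) = 675/128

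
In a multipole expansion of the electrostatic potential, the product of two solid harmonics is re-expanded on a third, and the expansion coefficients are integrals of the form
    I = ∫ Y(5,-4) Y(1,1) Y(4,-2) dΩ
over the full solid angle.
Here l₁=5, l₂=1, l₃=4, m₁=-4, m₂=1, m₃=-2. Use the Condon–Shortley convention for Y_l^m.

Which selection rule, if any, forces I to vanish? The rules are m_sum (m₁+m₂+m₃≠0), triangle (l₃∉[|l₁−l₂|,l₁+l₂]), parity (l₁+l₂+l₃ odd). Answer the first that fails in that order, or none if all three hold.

m_sum

azimuthal sum: -4 + 1 − 2 = -5  ✗
4 ≤ 4 ≤ 6 (triangle on l)
L = 5 + 1 + 4 = 10 (even)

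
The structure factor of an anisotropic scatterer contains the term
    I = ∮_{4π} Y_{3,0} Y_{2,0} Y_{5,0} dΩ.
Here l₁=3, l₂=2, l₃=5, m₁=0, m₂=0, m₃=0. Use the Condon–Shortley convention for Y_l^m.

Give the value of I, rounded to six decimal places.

Rules hold: Σm=0, L=10 even, 1≤5≤5.
N = 7·5·11 = 385
Δ = 0!·6!·4!/11! = 1/2310
Racah Σ t=0..0: t=0:+1/144 = 1/144
⇒ 3j(3 2 5; 0 0 0)² = 10/231, sgn -1
(m-triple is (0,0,0) — same symbol as above.)
4πI² = N·(3j₀)²·(3jₘ)² = 500/693
I = +1·√(0.721501/4π) = 0.23961470

0.239615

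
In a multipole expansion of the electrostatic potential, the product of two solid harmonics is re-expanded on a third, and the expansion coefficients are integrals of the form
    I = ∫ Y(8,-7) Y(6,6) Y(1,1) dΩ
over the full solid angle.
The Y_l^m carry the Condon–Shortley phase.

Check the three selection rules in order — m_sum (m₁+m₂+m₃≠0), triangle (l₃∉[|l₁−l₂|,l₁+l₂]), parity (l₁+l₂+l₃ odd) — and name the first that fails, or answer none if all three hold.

triangle

Σmᵢ = 0  ✓
l₃∈[|l₁−l₂|,l₁+l₂]=[2,14], have l₃=1  ✗
Σlᵢ = 15 ⇒ odd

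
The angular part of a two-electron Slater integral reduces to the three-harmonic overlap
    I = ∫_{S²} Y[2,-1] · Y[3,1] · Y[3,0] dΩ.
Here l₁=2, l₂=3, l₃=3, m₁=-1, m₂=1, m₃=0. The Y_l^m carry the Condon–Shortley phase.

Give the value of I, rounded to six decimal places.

-0.059471

Rules hold: Σm=0, L=8 even, 1≤3≤5.
N = 5·7·7 = 245
Δ = 2!·2!·4!/9! = 1/3780
Racah Σ t=0..2: t=0:+1/24 t=1:−1/4 t=2:+1/24 = -1/6
⇒ 3j(2 3 3; 0 0 0)² = 4/105, sgn +1
Racah Σ t=1..2: t=1:−1/12 t=2:+1/8 = 1/24
⇒ 3j(2 3 3; -1 1 0)² = 1/210, sgn -1
4πI² = N·(3j₀)²·(3jₘ)² = 2/45
I = -1·√(0.0444444/4π) = -0.05947080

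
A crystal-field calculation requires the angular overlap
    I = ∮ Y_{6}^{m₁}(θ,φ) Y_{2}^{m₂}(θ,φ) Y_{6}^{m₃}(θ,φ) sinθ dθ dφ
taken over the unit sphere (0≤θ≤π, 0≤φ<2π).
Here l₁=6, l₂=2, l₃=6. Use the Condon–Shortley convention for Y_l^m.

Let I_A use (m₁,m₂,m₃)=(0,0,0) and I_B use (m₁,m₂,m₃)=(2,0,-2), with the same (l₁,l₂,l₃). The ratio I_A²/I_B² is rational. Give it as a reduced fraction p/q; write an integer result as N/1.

l's match ⇒ only the (l;m) 3-j factors differ between A and B.
A: triangle coeff Δ(6,2,6) = 1/90090; Σ_t [0,2]: t=0:+1/69120 t=1:−1/14400 t=2:+1/69120 = -7/172800; (3j)²=14/715 [(6 2 6; 0 0 0)], sign=-1
B: triangle coeff Δ(6,2,6) = 1/90090; Σ_t [0,2]: t=0:+1/69120 t=1:−1/30240 t=2:+1/322560 = -1/64512; (3j)²=10/1001 [(6 2 6; 2 0 -2)], sign=-1
I_A²/I_B² = (14/715)/(10/1001) = 49/25

49/25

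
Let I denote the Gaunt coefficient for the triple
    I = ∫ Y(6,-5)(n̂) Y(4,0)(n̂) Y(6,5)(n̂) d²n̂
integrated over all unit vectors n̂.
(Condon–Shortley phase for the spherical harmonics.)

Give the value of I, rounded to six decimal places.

Rules hold: Σm=0, L=16 even, 2≤6≤10.
N = 13·9·13 = 1521
Δ = 4!·8!·4!/17! = 1/15315300
Racah Σ t=0..4: t=0:+1/829440 t=1:−1/25920 t=2:+1/9216 t=3:−1/25920 t=4:+1/829440 = 7/207360
⇒ 3j(6 4 6; 0 0 0)² = 28/2431, sgn +1
Racah Σ t=3..4: t=3:−1/1451520 t=4:+1/2903040 = -1/2903040
⇒ 3j(6 4 6; -5 0 5)² = 11/1547, sgn +1
4πI² = N·(3j₀)²·(3jₘ)² = 36/289
I = +1·√(0.124567/4π) = 0.09956287

0.099563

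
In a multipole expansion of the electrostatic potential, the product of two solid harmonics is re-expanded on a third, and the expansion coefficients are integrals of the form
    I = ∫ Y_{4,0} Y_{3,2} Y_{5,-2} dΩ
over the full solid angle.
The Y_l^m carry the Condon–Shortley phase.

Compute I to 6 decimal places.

-0.065427

Rules hold: Σm=0, L=12 even, 1≤5≤7.
N = 9·7·11 = 693
Δ = 2!·6!·4!/13! = 1/180180
Racah Σ t=0..2: t=0:+1/576 t=1:−1/144 t=2:+1/576 = -1/288
⇒ 3j(4 3 5; 0 0 0)² = 20/1001, sgn +1
Racah Σ t=1..2: t=1:−1/864 t=2:+1/576 = 1/1728
⇒ 3j(4 3 5; 0 2 -2)² = 5/1287, sgn -1
4πI² = N·(3j₀)²·(3jₘ)² = 100/1859
I = -1·√(0.0537924/4π) = -0.06542675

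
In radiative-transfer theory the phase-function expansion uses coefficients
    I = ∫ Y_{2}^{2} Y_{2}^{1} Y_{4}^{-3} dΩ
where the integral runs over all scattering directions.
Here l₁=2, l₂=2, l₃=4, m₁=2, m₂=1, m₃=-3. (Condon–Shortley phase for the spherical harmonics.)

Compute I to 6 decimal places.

-0.238414

Checks pass: Σm=0; 8 even; l₃=4∈[0,4].
(2·2+1)(2·2+1)(2·4+1) = 225
Δ: 0! 4! 4! / 9! → 1/630
sum: t=0:+1/16 = 1/16
3j²(2 2 4; 0 0 0) = Δ·Π!·Σ² = 2/35  (sign +1)
sum: t=0:+1/144 = 1/144
3j²(2 2 4; 2 1 -3) = Δ·Π!·Σ² = 1/18  (sign -1)
combine: 4πI² = 225·2/35·1/18 = 5/7
take √, sign -1: I = -0.23841361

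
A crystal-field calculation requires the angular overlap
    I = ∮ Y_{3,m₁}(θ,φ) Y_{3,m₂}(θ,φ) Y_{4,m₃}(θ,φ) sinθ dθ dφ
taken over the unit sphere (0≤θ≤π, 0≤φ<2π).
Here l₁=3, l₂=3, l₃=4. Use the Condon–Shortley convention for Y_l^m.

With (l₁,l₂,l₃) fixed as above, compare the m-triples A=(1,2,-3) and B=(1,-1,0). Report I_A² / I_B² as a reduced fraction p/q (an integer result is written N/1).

Same 3,3,4: normalisation and zero-m 3j drop out of the ratio.
A: Δ: 2! 4! 4! / 11! → 1/34650; sum: t=1:−1/144 t=2:+1/288 = -1/288; 3j²(3 3 4; 1 2 -3) = Δ·Π!·Σ² = 1/99  (sign +1)
B: Δ: 2! 4! 4! / 11! → 1/34650; sum: t=0:+1/32 t=1:−1/36 t=2:+1/1152 = 5/1152; 3j²(3 3 4; 1 -1 0) = Δ·Π!·Σ² = 1/1386  (sign +1)
I_A²/I_B² = (1/99)/(1/1386) = 14/1

14/1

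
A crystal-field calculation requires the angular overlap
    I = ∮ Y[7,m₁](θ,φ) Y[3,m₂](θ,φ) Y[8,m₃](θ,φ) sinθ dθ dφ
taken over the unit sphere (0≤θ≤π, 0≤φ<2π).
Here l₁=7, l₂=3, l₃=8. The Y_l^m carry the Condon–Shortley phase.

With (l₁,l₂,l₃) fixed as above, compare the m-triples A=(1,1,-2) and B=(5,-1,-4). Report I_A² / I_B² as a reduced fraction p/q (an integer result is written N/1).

l's match ⇒ only the (l;m) 3-j factors differ between A and B.
A: triangle coeff Δ(7,3,8) = 1/5290740; Σ_t [0,2]: t=0:+1/24883200 t=1:−1/3628800 t=2:+1/7741440 = -37/348364800; (3j)²=1369/176358 [(7 3 8; 1 1 -2)], sign=-1
B: triangle coeff Δ(7,3,8) = 1/5290740; Σ_t [0,2]: t=0:+1/58060800 t=1:−1/239500800 t=2:+1/22992076800 = 43/3284582400; (3j)²=12943/755820 [(7 3 8; 5 -1 -4)], sign=+1
I_A²/I_B² = (1369/176358)/(12943/755820) = 41070/90601

41070/90601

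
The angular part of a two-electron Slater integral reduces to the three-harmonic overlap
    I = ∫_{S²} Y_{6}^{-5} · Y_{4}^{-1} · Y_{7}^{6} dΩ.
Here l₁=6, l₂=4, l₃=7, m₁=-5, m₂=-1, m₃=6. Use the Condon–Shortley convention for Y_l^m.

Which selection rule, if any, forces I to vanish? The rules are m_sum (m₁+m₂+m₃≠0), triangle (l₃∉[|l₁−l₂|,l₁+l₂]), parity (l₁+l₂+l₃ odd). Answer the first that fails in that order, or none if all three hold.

m₁+m₂+m₃ = -5 − 1 + 6 = 0  ✓
triangle: |6−4|=2 ≤ l₃=7 ≤ 6+4=10  ✓
parity: l₁+l₂+l₃ = 17 is odd  ✗

parity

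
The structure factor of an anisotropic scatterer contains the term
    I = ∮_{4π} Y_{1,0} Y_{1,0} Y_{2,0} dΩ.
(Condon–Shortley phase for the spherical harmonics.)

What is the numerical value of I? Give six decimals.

m-sum 0 ✓  L=4 even ✓  0≤2≤2 ✓
Π(2lᵢ+1) = 3×3×5 = 45
triangle coeff Δ(1,1,2) = 1/30
Σ_t [0,0]: t=0:+1/1 = 1/1
(3j)²=2/15 [(1 1 2; 0 0 0)], sign=+1
(m-triple is (0,0,0) — same symbol as above.)
⇒ 4πI² = 4/5
I = (+1)√(4/5/(4π)) = 0.25231325

0.252313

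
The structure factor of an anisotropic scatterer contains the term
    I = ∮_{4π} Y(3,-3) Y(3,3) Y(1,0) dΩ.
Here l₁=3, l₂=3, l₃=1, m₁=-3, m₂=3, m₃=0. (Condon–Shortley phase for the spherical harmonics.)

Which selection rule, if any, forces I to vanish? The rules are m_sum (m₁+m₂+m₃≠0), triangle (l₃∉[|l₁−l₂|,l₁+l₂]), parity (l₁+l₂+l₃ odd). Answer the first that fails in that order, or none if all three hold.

azimuthal sum: -3 + 3 + 0 = 0  ✓
0 ≤ 1 ≤ 6 (triangle on l)  ✓
L = 3 + 3 + 1 = 7 (odd)  ✗

parity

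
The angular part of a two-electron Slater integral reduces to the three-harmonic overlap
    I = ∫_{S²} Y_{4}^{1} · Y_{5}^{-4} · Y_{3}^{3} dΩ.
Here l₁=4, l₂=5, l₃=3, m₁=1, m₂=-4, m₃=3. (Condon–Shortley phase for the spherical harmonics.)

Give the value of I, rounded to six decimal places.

Checks pass: Σm=0; 12 even; l₃=3∈[1,9].
(2·4+1)(2·5+1)(2·3+1) = 693
Δ: 6! 2! 4! / 13! → 1/180180
sum: t=2:+1/576 t=3:−1/144 t=4:+1/576 = -1/288
3j²(4 5 3; 0 0 0) = Δ·Π!·Σ² = 20/1001  (sign +1)
sum: t=1:−1/5760 = -1/5760
3j²(4 5 3; 1 -4 3) = Δ·Π!·Σ² = 9/286  (sign -1)
combine: 4πI² = 693·20/1001·9/286 = 810/1859
take √, sign -1: I = -0.18620781

-0.186208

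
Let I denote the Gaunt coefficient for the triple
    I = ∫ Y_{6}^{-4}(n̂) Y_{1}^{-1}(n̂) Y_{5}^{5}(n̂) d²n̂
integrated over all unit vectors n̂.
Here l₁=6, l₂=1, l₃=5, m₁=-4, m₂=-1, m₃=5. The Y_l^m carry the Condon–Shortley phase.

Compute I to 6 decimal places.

0.040859

Rules hold: Σm=0, L=12 even, 5≤5≤7.
N = 13·3·11 = 429
Δ = 2!·10!·0!/13! = 1/858
Racah Σ t=1..1: t=1:−1/14400 = -1/14400
⇒ 3j(6 1 5; 0 0 0)² = 6/143, sgn +1
Racah Σ t=0..0: t=0:+1/7257600 = 1/7257600
⇒ 3j(6 1 5; -4 -1 5)² = 1/858, sgn +1
4πI² = N·(3j₀)²·(3jₘ)² = 3/143
I = +1·√(0.020979/4π) = 0.04085899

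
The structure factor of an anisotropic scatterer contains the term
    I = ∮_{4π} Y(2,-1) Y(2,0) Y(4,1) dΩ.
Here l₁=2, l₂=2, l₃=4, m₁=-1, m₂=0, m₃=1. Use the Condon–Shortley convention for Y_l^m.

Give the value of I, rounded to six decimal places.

Rules hold: Σm=0, L=8 even, 0≤4≤4.
N = 5·5·9 = 225
Δ = 0!·4!·4!/9! = 1/630
Racah Σ t=0..0: t=0:+1/16 = 1/16
⇒ 3j(2 2 4; 0 0 0)² = 2/35, sgn +1
Racah Σ t=0..0: t=0:+1/24 = 1/24
⇒ 3j(2 2 4; -1 0 1)² = 1/21, sgn -1
4πI² = N·(3j₀)²·(3jₘ)² = 30/49
I = -1·√(0.612245/4π) = -0.22072812

-0.220728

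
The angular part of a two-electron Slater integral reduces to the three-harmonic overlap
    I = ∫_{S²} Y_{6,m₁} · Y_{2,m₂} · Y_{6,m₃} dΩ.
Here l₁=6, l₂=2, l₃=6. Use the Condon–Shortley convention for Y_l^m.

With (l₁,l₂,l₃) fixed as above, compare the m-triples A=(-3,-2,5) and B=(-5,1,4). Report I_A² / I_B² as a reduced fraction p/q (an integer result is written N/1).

Same 6,2,6: normalisation and zero-m 3j drop out of the ratio.
A: Δ: 2! 10! 2! / 15! → 1/90090; sum: t=0:+1/1451520 = 1/1451520; 3j²(6 2 6; -3 -2 5) = Δ·Π!·Σ² = 1/91  (sign -1)
B: Δ: 2! 10! 2! / 15! → 1/90090; sum: t=1:−1/7257600 t=2:+1/725760 = 1/806400; 3j²(6 2 6; -5 1 4) = Δ·Π!·Σ² = 27/910  (sign +1)
I_A²/I_B² = (1/91)/(27/910) = 10/27

10/27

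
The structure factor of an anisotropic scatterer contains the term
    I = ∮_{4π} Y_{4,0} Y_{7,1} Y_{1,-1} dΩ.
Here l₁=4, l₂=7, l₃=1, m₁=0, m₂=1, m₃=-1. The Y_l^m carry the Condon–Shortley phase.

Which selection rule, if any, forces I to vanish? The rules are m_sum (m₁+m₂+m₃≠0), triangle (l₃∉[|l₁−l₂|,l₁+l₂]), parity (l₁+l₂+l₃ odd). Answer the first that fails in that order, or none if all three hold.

m₁+m₂+m₃ = 0 + 1 − 1 = 0  ✓
triangle: |4−7|=3 ≤ l₃=1 ≤ 4+7=11  ✗
parity: l₁+l₂+l₃ = 12 is even

triangle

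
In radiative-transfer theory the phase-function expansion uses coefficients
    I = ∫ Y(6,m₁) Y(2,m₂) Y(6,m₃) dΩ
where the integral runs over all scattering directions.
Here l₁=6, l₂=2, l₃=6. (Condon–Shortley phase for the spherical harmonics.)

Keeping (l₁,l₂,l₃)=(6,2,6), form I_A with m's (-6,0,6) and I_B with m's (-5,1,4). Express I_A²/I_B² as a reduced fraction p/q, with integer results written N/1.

Shared (l₁,l₂,l₃)=(6,2,6): N and (l;000)² cancel in I_A²/I_B².
A: Δ = 2!·10!·2!/15! = 1/90090; Racah Σ t=2..2: t=2:+1/14515200 = 1/14515200; ⇒ 3j(6 2 6; -6 0 6)² = 22/455, sgn +1
B: Δ = 2!·10!·2!/15! = 1/90090; Racah Σ t=1..2: t=1:−1/7257600 t=2:+1/725760 = 1/806400; ⇒ 3j(6 2 6; -5 1 4)² = 27/910, sgn +1
I_A²/I_B² = (22/455)/(27/910) = 44/27

44/27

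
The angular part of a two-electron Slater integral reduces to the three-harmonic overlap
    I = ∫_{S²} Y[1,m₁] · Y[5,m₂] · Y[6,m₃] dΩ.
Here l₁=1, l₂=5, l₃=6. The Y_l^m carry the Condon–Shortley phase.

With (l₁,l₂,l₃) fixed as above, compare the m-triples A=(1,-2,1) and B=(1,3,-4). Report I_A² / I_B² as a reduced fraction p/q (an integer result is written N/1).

2/9

Same 1,5,6: normalisation and zero-m 3j drop out of the ratio.
A: Δ: 0! 2! 10! / 13! → 1/858; sum: t=0:+1/60480 = 1/60480; 3j²(1 5 6; 1 -2 1) = Δ·Π!·Σ² = 5/429  (sign -1)
B: Δ: 0! 2! 10! / 13! → 1/858; sum: t=0:+1/161280 = 1/161280; 3j²(1 5 6; 1 3 -4) = Δ·Π!·Σ² = 15/286  (sign +1)
I_A²/I_B² = (5/429)/(15/286) = 2/9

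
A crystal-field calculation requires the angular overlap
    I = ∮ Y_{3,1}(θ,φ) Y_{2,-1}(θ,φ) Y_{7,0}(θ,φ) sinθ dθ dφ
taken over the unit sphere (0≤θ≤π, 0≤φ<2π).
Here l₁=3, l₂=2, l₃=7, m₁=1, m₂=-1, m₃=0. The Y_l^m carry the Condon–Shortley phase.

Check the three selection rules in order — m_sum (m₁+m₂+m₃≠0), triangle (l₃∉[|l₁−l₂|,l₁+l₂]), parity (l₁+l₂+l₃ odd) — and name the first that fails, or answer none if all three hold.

azimuthal sum: 1 − 1 + 0 = 0  ✓
1 ≤ 7 ≤ 5 (triangle on l)  ✗
L = 3 + 2 + 7 = 12 (even)

triangle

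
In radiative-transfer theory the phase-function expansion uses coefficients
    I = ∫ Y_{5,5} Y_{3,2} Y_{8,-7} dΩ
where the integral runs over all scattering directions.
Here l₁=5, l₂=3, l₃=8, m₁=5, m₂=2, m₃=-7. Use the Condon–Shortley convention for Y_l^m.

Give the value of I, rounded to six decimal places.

m-sum 0 ✓  L=16 even ✓  2≤8≤8 ✓
Π(2lᵢ+1) = 11×7×17 = 1309
triangle coeff Δ(5,3,8) = 1/136136
Σ_t [0,0]: t=0:+1/518400 = 1/518400
(3j)²=56/2431 [(5 3 8; 0 0 0)], sign=+1
Σ_t [0,0]: t=0:+1/435456000 = 1/435456000
(3j)²=3/136 [(5 3 8; 5 2 -7)], sign=-1
⇒ 4πI² = 147/221
I = (-1)√(147/221/(4π)) = -0.23006873

-0.230069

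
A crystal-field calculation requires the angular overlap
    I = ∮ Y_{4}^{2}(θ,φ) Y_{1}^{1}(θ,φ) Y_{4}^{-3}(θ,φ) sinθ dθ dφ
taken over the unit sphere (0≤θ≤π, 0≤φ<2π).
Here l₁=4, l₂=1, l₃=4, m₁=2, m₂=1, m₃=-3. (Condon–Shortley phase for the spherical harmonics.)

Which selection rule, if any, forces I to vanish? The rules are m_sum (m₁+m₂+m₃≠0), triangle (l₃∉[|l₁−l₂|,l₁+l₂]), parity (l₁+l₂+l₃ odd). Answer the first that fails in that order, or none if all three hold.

parity

m₁+m₂+m₃ = 2 + 1 − 3 = 0  ✓
triangle: |4−1|=3 ≤ l₃=4 ≤ 4+1=5  ✓
parity: l₁+l₂+l₃ = 9 is odd  ✗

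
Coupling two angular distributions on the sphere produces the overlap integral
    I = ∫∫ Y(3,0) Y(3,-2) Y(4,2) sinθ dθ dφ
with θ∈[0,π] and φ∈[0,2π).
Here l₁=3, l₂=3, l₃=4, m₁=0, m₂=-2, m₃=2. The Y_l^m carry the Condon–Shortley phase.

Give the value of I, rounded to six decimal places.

m-sum 0 ✓  L=10 even ✓  0≤4≤6 ✓
Π(2lᵢ+1) = 7×7×9 = 441
triangle coeff Δ(3,3,4) = 1/34650
Σ_t [0,2]: t=0:+1/72 t=1:−1/16 t=2:+1/72 = -5/144
(3j)²=2/77 [(3 3 4; 0 0 0)], sign=-1
Σ_t [0,1]: t=0:+1/72 t=1:−1/96 = 1/288
(3j)²=1/462 [(3 3 4; 0 -2 2)], sign=+1
⇒ 4πI² = 3/121
I = (-1)√(3/121/(4π)) = -0.04441841

-0.044418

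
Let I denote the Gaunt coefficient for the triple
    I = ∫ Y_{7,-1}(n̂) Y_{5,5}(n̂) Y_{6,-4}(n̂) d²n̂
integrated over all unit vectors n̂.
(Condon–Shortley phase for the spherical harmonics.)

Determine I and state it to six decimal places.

m-sum 0 ✓  L=18 even ✓  2≤6≤12 ✓
Π(2lᵢ+1) = 15×11×13 = 2145
triangle coeff Δ(7,5,6) = 1/174594420
Σ_t [1,5]: t=1:−1/4147200 t=2:+1/207360 t=3:−1/82944 t=4:+1/207360 t=5:−1/4147200 = -1/345600
(3j)²=420/46189 [(7 5 6; 0 0 0)], sign=-1
Σ_t [6,6]: t=6:+1/24883200 = 1/24883200
(3j)²=980/138567 [(7 5 6; -1 5 -4)], sign=+1
⇒ 4πI² = 2058000/14919047
I = (-1)√(2058000/14919047/(4π)) = -0.10477248

-0.104772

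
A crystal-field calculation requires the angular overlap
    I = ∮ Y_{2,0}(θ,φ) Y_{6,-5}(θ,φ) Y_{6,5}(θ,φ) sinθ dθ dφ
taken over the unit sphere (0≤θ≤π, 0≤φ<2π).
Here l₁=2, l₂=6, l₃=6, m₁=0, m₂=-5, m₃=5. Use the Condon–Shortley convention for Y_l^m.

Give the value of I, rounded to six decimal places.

Checks pass: Σm=0; 14 even; l₃=6∈[4,8].
(2·2+1)(2·6+1)(2·6+1) = 845
Δ: 2! 2! 10! / 15! → 1/90090
sum: t=0:+1/69120 t=1:−1/14400 t=2:+1/69120 = -7/172800
3j²(2 6 6; 0 0 0) = Δ·Π!·Σ² = 14/715  (sign -1)
sum: t=0:+1/1451520 t=1:−1/3628800 = 1/2419200
3j²(2 6 6; 0 -5 5) = Δ·Π!·Σ² = 11/910  (sign -1)
combine: 4πI² = 845·14/715·11/910 = 1/5
take √, sign +1: I = 0.12615663

0.126157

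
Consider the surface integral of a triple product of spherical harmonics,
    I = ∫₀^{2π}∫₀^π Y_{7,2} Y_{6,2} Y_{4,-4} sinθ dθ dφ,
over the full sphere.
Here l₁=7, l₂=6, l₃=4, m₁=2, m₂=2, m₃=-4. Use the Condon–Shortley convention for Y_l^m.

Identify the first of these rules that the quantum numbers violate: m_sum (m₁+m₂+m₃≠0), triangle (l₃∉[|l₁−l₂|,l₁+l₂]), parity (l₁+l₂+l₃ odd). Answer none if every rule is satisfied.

parity

Σmᵢ = 0  ✓
l₃∈[|l₁−l₂|,l₁+l₂]=[1,13], have l₃=4  ✓
Σlᵢ = 17 ⇒ odd  ✗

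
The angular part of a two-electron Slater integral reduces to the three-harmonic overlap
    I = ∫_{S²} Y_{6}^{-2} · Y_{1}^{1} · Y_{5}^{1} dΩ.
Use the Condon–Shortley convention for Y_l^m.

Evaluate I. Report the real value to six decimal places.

Checks pass: Σm=0; 12 even; l₃=5∈[5,7].
(2·6+1)(2·1+1)(2·5+1) = 429
Δ: 2! 10! 0! / 13! → 1/858
sum: t=1:−1/14400 = -1/14400
3j²(6 1 5; 0 0 0) = Δ·Π!·Σ² = 6/143  (sign +1)
sum: t=2:+1/34560 = 1/34560
3j²(6 1 5; -2 1 1) = Δ·Π!·Σ² = 14/429  (sign +1)
combine: 4πI² = 429·6/143·14/429 = 84/143
take √, sign +1: I = 0.21620548

0.216205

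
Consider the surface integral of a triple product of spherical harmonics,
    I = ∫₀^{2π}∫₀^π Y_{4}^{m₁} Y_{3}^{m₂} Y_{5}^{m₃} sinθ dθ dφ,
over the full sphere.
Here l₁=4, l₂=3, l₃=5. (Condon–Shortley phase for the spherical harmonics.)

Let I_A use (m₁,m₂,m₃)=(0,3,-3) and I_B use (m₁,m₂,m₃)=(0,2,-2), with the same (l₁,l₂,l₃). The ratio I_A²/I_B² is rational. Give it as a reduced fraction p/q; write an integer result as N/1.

9/1

Same 4,3,5: normalisation and zero-m 3j drop out of the ratio.
A: Δ: 2! 6! 4! / 13! → 1/180180; sum: t=2:+1/2304 = 1/2304; 3j²(4 3 5; 0 3 -3) = Δ·Π!·Σ² = 5/143  (sign +1)
B: Δ: 2! 6! 4! / 13! → 1/180180; sum: t=1:−1/864 t=2:+1/576 = 1/1728; 3j²(4 3 5; 0 2 -2) = Δ·Π!·Σ² = 5/1287  (sign -1)
I_A²/I_B² = (5/143)/(5/1287) = 9/1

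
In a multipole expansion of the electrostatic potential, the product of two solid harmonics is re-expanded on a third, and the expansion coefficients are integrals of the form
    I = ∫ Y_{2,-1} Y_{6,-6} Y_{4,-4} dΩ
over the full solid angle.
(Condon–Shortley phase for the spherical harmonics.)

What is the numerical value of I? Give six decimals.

Σmᵢ = -11 ≠ 0, so the φ-integral vanishes; I = 0

0.000000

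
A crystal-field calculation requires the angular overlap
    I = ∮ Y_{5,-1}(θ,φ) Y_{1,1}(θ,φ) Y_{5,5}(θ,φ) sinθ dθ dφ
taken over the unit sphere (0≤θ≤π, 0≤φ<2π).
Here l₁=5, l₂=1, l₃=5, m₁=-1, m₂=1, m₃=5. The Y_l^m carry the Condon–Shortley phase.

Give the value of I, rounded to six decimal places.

Σmᵢ = 5 ≠ 0, so the φ-integral vanishes; I = 0

0.000000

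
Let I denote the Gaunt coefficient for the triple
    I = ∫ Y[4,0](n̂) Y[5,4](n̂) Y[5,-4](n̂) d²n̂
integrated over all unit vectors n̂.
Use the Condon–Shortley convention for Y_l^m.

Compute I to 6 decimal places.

Checks pass: Σm=0; 14 even; l₃=5∈[1,9].
(2·4+1)(2·5+1)(2·5+1) = 1089
Δ: 4! 4! 6! / 15! → 1/3153150
sum: t=0:+1/69120 t=1:−1/1728 t=2:+1/576 t=3:−1/1728 t=4:+1/69120 = 7/11520
3j²(4 5 5; 0 0 0) = Δ·Π!·Σ² = 2/143  (sign -1)
sum: t=3:−1/25920 t=4:+1/69120 = -1/41472
3j²(4 5 5; 0 4 -4) = Δ·Π!·Σ² = 2/143  (sign +1)
combine: 4πI² = 1089·2/143·2/143 = 36/169
take √, sign -1: I = -0.13019760

-0.130198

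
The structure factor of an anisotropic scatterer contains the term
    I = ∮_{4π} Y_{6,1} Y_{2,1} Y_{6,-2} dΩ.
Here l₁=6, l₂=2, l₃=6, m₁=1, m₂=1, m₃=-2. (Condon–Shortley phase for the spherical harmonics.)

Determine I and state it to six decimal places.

Rules hold: Σm=0, L=14 even, 4≤6≤8.
N = 13·5·13 = 845
Δ = 2!·10!·2!/15! = 1/90090
Racah Σ t=0..2: t=0:+1/69120 t=1:−1/14400 t=2:+1/69120 = -7/172800
⇒ 3j(6 2 6; 0 0 0)² = 14/715, sgn -1
Racah Σ t=1..2: t=1:−1/34560 t=2:+1/60480 = -1/80640
⇒ 3j(6 2 6; 1 1 -2)² = 6/1001, sgn -1
4πI² = N·(3j₀)²·(3jₘ)² = 12/121
I = +1·√(0.0991736/4π) = 0.08883682

0.088837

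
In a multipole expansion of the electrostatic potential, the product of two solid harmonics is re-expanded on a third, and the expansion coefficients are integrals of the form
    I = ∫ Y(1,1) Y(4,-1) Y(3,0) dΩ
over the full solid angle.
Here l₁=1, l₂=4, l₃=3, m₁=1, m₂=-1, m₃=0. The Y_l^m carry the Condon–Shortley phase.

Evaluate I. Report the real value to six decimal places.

Checks pass: Σm=0; 8 even; l₃=3∈[3,5].
(2·1+1)(2·4+1)(2·3+1) = 189
Δ: 2! 0! 6! / 9! → 1/252
sum: t=1:−1/36 = -1/36
3j²(1 4 3; 0 0 0) = Δ·Π!·Σ² = 4/63  (sign +1)
sum: t=0:+1/72 = 1/72
3j²(1 4 3; 1 -1 0) = Δ·Π!·Σ² = 5/126  (sign -1)
combine: 4πI² = 189·4/63·5/126 = 10/21
take √, sign -1: I = -0.19466390

-0.194664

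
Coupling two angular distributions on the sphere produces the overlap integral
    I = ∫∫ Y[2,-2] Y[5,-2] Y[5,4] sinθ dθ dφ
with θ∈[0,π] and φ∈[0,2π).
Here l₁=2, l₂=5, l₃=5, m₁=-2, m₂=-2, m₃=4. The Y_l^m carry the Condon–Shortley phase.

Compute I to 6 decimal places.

Checks pass: Σm=0; 12 even; l₃=5∈[3,7].
(2·2+1)(2·5+1)(2·5+1) = 605
Δ: 2! 2! 8! / 13! → 1/38610
sum: t=0:+1/2880 t=1:−1/576 t=2:+1/2880 = -1/960
3j²(2 5 5; 0 0 0) = Δ·Π!·Σ² = 10/429  (sign +1)
sum: t=2:+1/20160 = 1/20160
3j²(2 5 5; -2 -2 4) = Δ·Π!·Σ² = 12/715  (sign -1)
combine: 4πI² = 605·10/429·12/715 = 40/169
take √, sign -1: I = -0.13724032

-0.137240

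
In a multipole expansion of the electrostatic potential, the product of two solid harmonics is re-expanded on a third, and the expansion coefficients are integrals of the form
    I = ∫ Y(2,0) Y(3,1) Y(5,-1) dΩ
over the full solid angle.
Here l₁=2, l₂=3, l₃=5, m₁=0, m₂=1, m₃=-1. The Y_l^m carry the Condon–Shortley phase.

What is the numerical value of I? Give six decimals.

-0.227318

Checks pass: Σm=0; 10 even; l₃=5∈[1,5].
(2·2+1)(2·3+1)(2·5+1) = 385
Δ: 0! 4! 6! / 11! → 1/2310
sum: t=0:+1/144 = 1/144
3j²(2 3 5; 0 0 0) = Δ·Π!·Σ² = 10/231  (sign -1)
sum: t=0:+1/192 = 1/192
3j²(2 3 5; 0 1 -1) = Δ·Π!·Σ² = 3/77  (sign +1)
combine: 4πI² = 385·10/231·3/77 = 50/77
take √, sign -1: I = -0.22731846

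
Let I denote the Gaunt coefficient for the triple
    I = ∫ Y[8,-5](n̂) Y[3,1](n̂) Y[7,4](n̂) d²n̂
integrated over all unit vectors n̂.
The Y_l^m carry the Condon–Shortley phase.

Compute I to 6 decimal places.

Checks pass: Σm=0; 18 even; l₃=7∈[5,11].
(2·8+1)(2·3+1)(2·7+1) = 1785
Δ: 4! 12! 2! / 19! → 1/5290740
sum: t=1:−1/7257600 t=2:+1/2073600 t=3:−1/7257600 = 1/4838400
3j²(8 3 7; 0 0 0) = Δ·Π!·Σ² = 252/20995  (sign -1)
sum: t=2:+1/319334400 t=3:−1/43545600 t=4:+1/104509440 = -59/5748019200
3j²(8 3 7; -5 1 4) = Δ·Π!·Σ² = 3481/406980  (sign +1)
combine: 4πI² = 1785·252/20995·3481/406980 = 73101/398905
take √, sign -1: I = -0.12075969

-0.120760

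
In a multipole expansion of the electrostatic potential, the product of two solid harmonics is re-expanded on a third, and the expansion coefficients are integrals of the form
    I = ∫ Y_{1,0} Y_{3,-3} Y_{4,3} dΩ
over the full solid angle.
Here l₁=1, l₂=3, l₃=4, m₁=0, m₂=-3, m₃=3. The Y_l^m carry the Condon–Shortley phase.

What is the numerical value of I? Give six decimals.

Rules hold: Σm=0, L=8 even, 2≤4≤4.
N = 3·7·9 = 189
Δ = 0!·2!·6!/9! = 1/252
Racah Σ t=0..0: t=0:+1/36 = 1/36
⇒ 3j(1 3 4; 0 0 0)² = 4/63, sgn +1
Racah Σ t=0..0: t=0:+1/720 = 1/720
⇒ 3j(1 3 4; 0 -3 3)² = 1/36, sgn -1
4πI² = N·(3j₀)²·(3jₘ)² = 1/3
I = -1·√(0.333333/4π) = -0.16286750

-0.162868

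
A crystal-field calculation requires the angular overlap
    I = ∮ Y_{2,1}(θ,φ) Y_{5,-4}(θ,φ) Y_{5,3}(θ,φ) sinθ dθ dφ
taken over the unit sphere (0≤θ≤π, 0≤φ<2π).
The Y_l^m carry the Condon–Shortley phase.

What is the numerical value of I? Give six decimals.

m-sum 0 ✓  L=12 even ✓  3≤5≤7 ✓
Π(2lᵢ+1) = 5×11×11 = 605
triangle coeff Δ(2,5,5) = 1/38610
Σ_t [0,2]: t=0:+1/2880 t=1:−1/576 t=2:+1/2880 = -1/960
(3j)²=10/429 [(2 5 5; 0 0 0)], sign=+1
Σ_t [0,1]: t=0:+1/10080 t=1:−1/80640 = 1/11520
(3j)²=49/1430 [(2 5 5; 1 -4 3)], sign=+1
⇒ 4πI² = 245/507
I = (+1)√(245/507/(4π)) = 0.19609844

0.196098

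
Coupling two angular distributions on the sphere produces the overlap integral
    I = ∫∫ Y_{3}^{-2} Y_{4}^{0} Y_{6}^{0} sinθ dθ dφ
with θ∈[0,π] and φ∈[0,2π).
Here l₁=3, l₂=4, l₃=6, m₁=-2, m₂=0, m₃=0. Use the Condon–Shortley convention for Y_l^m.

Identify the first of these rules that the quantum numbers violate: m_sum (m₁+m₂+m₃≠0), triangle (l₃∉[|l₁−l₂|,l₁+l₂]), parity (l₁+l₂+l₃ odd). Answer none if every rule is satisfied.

Σmᵢ = -2  ✗
l₃∈[|l₁−l₂|,l₁+l₂]=[1,7], have l₃=6
Σlᵢ = 13 ⇒ odd

m_sum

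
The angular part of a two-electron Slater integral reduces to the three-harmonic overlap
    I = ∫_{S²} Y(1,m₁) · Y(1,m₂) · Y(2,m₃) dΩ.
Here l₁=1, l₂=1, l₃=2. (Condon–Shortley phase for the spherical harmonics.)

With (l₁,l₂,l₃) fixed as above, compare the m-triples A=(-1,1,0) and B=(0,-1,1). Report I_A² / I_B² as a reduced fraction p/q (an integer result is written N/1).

Shared (l₁,l₂,l₃)=(1,1,2): N and (l;000)² cancel in I_A²/I_B².
A: Δ = 0!·2!·2!/5! = 1/30; Racah Σ t=0..0: t=0:+1/4 = 1/4; ⇒ 3j(1 1 2; -1 1 0)² = 1/30, sgn +1
B: Δ = 0!·2!·2!/5! = 1/30; Racah Σ t=0..0: t=0:+1/2 = 1/2; ⇒ 3j(1 1 2; 0 -1 1)² = 1/10, sgn -1
I_A²/I_B² = (1/30)/(1/10) = 1/3

1/3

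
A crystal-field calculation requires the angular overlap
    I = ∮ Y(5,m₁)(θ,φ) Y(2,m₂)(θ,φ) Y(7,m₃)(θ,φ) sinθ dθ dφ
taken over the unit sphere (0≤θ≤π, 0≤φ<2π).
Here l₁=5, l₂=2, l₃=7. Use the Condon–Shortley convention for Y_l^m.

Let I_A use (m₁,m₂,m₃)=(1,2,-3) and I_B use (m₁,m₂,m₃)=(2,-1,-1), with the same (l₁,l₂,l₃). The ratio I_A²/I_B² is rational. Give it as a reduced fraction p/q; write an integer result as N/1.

Same 5,2,7: normalisation and zero-m 3j drop out of the ratio.
A: Δ: 0! 10! 4! / 15! → 1/15015; sum: t=0:+1/414720 = 1/414720; 3j²(5 2 7; 1 2 -3) = Δ·Π!·Σ² = 2/143  (sign +1)
B: Δ: 0! 10! 4! / 15! → 1/15015; sum: t=0:+1/181440 = 1/181440; 3j²(5 2 7; 2 -1 -1) = Δ·Π!·Σ² = 32/3003  (sign +1)
I_A²/I_B² = (2/143)/(32/3003) = 21/16

21/16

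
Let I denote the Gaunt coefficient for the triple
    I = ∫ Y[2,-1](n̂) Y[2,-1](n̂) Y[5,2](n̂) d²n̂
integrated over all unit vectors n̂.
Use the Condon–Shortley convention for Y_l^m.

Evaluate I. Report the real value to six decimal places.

|2−2|≤5≤2+2 violated ⇒ I = 0

0.000000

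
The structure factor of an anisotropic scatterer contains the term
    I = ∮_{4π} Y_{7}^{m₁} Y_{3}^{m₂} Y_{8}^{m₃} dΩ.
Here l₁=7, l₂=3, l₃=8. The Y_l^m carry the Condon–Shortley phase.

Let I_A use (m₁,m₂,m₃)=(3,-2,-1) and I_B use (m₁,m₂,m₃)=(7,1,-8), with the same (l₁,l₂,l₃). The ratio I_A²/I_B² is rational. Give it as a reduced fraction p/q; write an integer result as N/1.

175/338

Same 7,3,8: normalisation and zero-m 3j drop out of the ratio.
A: Δ: 2! 12! 4! / 19! → 1/5290740; sum: t=0:+1/11612160 t=1:−1/52254720 = 1/14929920; 3j²(7 3 8; 3 -2 -1) = Δ·Π!·Σ² = 1225/75582  (sign -1)
B: Δ: 2! 12! 4! / 19! → 1/5290740; sum: t=0:+1/22992076800 = 1/22992076800; 3j²(7 3 8; 7 1 -8) = Δ·Π!·Σ² = 91/2907  (sign +1)
I_A²/I_B² = (1225/75582)/(91/2907) = 175/338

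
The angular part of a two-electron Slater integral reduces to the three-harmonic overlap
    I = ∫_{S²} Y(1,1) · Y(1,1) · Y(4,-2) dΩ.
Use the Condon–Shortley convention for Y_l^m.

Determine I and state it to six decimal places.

|1−1|≤4≤1+1 violated ⇒ I = 0

0.000000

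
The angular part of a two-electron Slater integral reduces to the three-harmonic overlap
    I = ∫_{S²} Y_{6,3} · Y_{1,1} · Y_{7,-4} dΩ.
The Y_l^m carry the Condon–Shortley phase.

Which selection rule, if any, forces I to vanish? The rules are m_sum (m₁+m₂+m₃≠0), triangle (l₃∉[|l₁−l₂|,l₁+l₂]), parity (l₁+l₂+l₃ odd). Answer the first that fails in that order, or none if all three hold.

none

Σmᵢ = 0  ✓
l₃∈[|l₁−l₂|,l₁+l₂]=[5,7], have l₃=7  ✓
Σlᵢ = 14 ⇒ even  ✓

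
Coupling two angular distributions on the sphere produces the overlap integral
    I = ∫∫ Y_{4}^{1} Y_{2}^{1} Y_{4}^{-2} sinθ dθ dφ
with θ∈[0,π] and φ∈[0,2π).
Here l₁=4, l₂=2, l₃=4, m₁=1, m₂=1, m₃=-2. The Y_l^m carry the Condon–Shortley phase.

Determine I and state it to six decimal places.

0.127700

m-sum 0 ✓  L=10 even ✓  2≤4≤6 ✓
Π(2lᵢ+1) = 9×5×9 = 405
triangle coeff Δ(4,2,4) = 1/13860
Σ_t [0,2]: t=0:+1/192 t=1:−1/36 t=2:+1/192 = -5/288
(3j)²=20/693 [(4 2 4; 0 0 0)], sign=-1
Σ_t [1,2]: t=1:−1/96 t=2:+1/240 = -1/160
(3j)²=27/1540 [(4 2 4; 1 1 -2)], sign=-1
⇒ 4πI² = 1215/5929
I = (+1)√(1215/5929/(4π)) = 0.12770047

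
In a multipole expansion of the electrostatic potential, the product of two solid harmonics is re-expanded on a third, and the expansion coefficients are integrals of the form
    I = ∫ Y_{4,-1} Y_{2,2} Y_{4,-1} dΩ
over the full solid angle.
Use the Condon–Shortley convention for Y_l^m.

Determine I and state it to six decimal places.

Rules hold: Σm=0, L=10 even, 2≤4≤6.
N = 9·5·9 = 405
Δ = 2!·6!·2!/11! = 1/13860
Racah Σ t=0..2: t=0:+1/192 t=1:−1/36 t=2:+1/192 = -5/288
⇒ 3j(4 2 4; 0 0 0)² = 20/693, sgn -1
Racah Σ t=2..2: t=2:+1/144 = 1/144
⇒ 3j(4 2 4; -1 2 -1)² = 10/231, sgn -1
4πI² = N·(3j₀)²·(3jₘ)² = 3000/5929
I = +1·√(0.505988/4π) = 0.20066192

0.200662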